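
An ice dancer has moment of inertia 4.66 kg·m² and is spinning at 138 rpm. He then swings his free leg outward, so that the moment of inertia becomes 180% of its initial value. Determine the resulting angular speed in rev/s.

With no external torque about the axis, L is conserved: I₁ω₁ = I₂ω₂.
I₂ = 1.80 × 4.66 = 8.388 kg·m².
ω₂ = I₁ω₁ / I₂ = (4.660)(138 rpm) / (8.388) = 76.67 rpm = 1.278 rev/s.

ω₂ ≈ 1.28 rev/s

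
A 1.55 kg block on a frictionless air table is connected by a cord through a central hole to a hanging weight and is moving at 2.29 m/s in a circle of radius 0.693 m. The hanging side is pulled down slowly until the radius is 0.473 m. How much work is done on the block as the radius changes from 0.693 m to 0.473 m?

W ≈ 4.66 J

The only horizontal force on the mass is along the cord (radial), so it exerts no torque about the hole and angular momentum m v r is conserved.
v₂ = v₁ r₁ / r₂ = (2.29)(0.693) / (0.473) = 3.355 m/s.
W = ΔKE = ½m(v₂² − v₁²) = 4.660 J.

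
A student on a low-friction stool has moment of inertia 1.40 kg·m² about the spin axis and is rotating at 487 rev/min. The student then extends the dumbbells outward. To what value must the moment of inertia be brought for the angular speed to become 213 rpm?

I₂ ≈ 3.20 kg·m²

With no external torque about the axis, L is conserved: I₁ω₁ = I₂ω₂.
I₂ = I₁ω₁ / ω₂ = (1.40)(487) / (213) = 3.201 kg·m².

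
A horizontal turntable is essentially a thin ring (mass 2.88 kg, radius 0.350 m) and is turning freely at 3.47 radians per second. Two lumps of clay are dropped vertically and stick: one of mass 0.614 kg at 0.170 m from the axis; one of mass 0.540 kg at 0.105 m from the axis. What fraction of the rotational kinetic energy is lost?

The added mass arrives with no angular momentum about the axis, and any external torque about the axis is negligible, so the system's angular momentum is conserved.
I_p = (2.88)(0.350)² = 0.3528 kg·m².
Added inertia Σmr² = (0.614)(0.170)² + (0.540)(0.105)² = 0.02370 kg·m²; I_f = 0.3528 + 0.02370 = 0.3765 kg·m².
ω_f = I_p ω_i / I_f = (0.3528)(3.47) / 0.3765 = 3.252 rad/s.
KE_i = ½(0.3528)(3.470 rad/s)² = 2.124 J; KE_f = ½(0.3765)(3.252)² = 1.990 J.
Fraction lost = 0.06294.

fraction ≈ 0.0629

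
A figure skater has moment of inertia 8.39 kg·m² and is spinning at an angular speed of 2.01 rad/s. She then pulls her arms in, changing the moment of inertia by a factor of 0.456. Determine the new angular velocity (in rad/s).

ω₂ ≈ 4.41 rad/s

No external torque acts about the spin axis, so angular momentum is conserved.
I₂ = 0.456 × 8.39 = 3.826 kg·m².
ω₂ = I₁ω₁ / I₂ = (8.390)(2.01 rad/s) / (3.826) = 4.408 rad/s.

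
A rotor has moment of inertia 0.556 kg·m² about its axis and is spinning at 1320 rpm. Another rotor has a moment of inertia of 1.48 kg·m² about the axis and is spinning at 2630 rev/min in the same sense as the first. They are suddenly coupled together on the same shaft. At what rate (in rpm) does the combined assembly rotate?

No external torque acts about the common axis, so total angular momentum is conserved.
Taking A's sense as positive: L = (0.5560)(1320) + (1.480)(2630) = 4626 kg·m²·rpm.
Combined I = 0.5560 + 1.480 = 2.036 kg·m².
ω_f = L / I = 4626 / 2.036 = 2272 rpm.

|ω_f| ≈ 2270 rpm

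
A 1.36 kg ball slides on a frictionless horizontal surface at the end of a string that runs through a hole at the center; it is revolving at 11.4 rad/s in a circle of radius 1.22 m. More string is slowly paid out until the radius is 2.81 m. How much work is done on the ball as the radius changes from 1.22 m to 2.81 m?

No torque about the axis ⇒ m r₁² ω₁ = m r₂² ω₂.
ω₂ = ω₁ (r₁/r₂)² = (11.4)(1.22/2.81)² = 2.149 rad/s.
W = ΔKE = ½m(v₂² − v₁²) = -106.7 J.

W ≈ -107 J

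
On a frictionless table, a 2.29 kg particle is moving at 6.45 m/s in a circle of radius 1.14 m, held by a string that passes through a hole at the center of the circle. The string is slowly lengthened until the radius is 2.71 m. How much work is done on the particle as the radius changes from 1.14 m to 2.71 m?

The only horizontal force on the mass is along the cord (radial), so it exerts no torque about the hole and angular momentum m v r is conserved.
v₂ = v₁ r₁ / r₂ = (6.45)(1.14) / (2.71) = 2.713 m/s.
W = ΔKE = ½m(v₂² − v₁²) = -39.21 J.

W ≈ -39.2 J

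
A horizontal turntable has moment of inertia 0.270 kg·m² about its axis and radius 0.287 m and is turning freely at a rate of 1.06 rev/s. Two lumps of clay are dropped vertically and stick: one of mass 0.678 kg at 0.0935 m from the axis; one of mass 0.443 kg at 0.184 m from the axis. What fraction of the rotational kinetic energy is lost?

fraction ≈ 0.0719

No external torque acts about the axis; L_before = L_after.
Added inertia Σmr² = (0.678)(0.0935)² + (0.443)(0.184)² = 0.02093 kg·m²; I_f = 0.2700 + 0.02093 = 0.2909 kg·m².
ω_f = I_p ω_i / I_f = (0.2700)(1.06) / 0.2909 = 0.9838 rev/s.
KE_i = ½(0.2700)(6.660 rad/s)² = 5.988 J; KE_f = ½(0.2909)(6.181)² = 5.558 J.
Fraction lost = 0.07193.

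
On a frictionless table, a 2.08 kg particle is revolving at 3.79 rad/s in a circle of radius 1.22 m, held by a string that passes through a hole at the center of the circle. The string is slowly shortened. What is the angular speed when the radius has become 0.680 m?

No torque about the axis ⇒ m r₁² ω₁ = m r₂² ω₂.
ω₂ = ω₁ (r₁/r₂)² = (3.79)(1.22/0.680)² = 12.20 rad/s.

ω₂ ≈ 12.2 rad/s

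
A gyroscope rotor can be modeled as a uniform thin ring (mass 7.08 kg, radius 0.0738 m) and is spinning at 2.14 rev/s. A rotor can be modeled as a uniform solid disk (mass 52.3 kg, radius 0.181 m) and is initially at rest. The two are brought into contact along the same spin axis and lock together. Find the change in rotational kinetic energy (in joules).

ΔKE ≈ -3.34 J

No external torque acts about the common axis, so total angular momentum is conserved.
Moments of inertia: I_A = (7.08)(0.0738)² = 0.03856 kg·m²; I_B = ½(52.3)(0.181)² = 0.8567 kg·m².
Taking A's sense as positive: L = (0.03856)(2.14) = 0.08252 kg·m²·rev/s.
Combined I = 0.03856 + 0.8567 = 0.8953 kg·m².
ω_f = L / I = 0.08252 / 0.8953 = 0.09217 rev/s.
KE_i = ½ΣIω² = 3.486 J; KE_f = ½(0.8953)(0.5791)² = 0.1501 J.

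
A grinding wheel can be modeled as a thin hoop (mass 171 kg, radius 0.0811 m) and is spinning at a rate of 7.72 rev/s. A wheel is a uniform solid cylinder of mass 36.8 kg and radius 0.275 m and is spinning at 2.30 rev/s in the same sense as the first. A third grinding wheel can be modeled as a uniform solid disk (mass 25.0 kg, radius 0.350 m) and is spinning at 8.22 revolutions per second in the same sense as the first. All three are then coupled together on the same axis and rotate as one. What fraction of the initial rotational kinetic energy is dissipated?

The coupling torques are internal; angular momentum about the shared axis is conserved.
Moments of inertia: I_A = (171)(0.0811)² = 1.125 kg·m²; I_B = ½(36.8)(0.275)² = 1.391 kg·m²; I_C = ½(25.0)(0.350)² = 1.531 kg·m².
Taking A's sense as positive: L = (1.125)(7.72) + (1.391)(2.30) + (1.531)(8.22) = 24.47 kg·m²·rev/s.
Combined I = 1.125 + 1.391 + 1.531 = 4.047 kg·m².
ω_f = L / I = 24.47 / 4.047 = 6.046 rev/s.
KE_i = ½ΣIω² = 3511 J; KE_f = ½(4.047)(37.99)² = 2920 J.
Fraction dissipated = (KE_i − KE_f)/KE_i = 0.1682.

fraction ≈ 0.168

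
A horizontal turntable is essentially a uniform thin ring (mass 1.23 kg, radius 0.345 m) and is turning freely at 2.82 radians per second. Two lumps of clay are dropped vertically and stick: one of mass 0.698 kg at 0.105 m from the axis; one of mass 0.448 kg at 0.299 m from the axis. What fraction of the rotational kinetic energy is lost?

fraction ≈ 0.246

No external torque acts about the axis; L_before = L_after.
I_p = (1.23)(0.345)² = 0.1464 kg·m².
Added inertia Σmr² = (0.698)(0.105)² + (0.448)(0.299)² = 0.04775 kg·m²; I_f = 0.1464 + 0.04775 = 0.1941 kg·m².
ω_f = I_p ω_i / I_f = (0.1464)(2.82) / 0.1941 = 2.126 rad/s.
KE_i = ½(0.1464)(2.820 rad/s)² = 0.5821 J; KE_f = ½(0.1941)(2.126)² = 0.4390 J.
Fraction lost = 0.2459.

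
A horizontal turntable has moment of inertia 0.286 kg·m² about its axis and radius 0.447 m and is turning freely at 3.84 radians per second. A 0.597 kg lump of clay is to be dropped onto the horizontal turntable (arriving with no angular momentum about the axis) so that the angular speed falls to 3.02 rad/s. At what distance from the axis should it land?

No external torque acts about the axis; L_before = L_after.
I_p ω_i = (I_p + m r²) ω_f ⇒ m r² = I_p(ω_i/ω_f − 1) = 0.2860(3.84/3.02 − 1) = 0.07766 kg·m².
r = √(0.07766/0.597) = 0.3607 m.

r ≈ 0.361 m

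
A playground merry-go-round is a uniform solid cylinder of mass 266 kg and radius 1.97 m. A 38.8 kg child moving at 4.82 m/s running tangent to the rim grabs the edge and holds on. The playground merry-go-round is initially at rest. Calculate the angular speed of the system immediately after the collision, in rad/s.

The axle reaction passes through the axle and exerts no torque about it; angular momentum about the axle is conserved through the impact.
I_p = ½(266)(1.97)² = 516.2 kg·m². Taking the sense of the child's angular momentum as positive, L_{child} = m v R = (38.8)(4.82)(1.97) = 368.4 kg·m²/s.
L_i = 0 + 368.4 = 368.4 kg·m²/s.
After sticking, I_f = I_p + m R² = 516.2 + (38.8)(1.97)² = 666.7 kg·m².
ω_f = L_i / I_f = 368.4 / 666.7 = 0.5526 rad/s.

|ω_f| ≈ 0.553 rad/s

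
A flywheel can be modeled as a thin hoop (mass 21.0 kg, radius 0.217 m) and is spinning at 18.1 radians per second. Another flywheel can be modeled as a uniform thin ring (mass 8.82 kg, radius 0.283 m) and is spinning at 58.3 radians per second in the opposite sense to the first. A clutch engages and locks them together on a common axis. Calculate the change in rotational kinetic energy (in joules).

ΔKE ≈ -1200 J

The coupling torques are internal; angular momentum about the shared axis is conserved.
Moments of inertia: I_A = (21.0)(0.217)² = 0.9889 kg·m²; I_B = (8.82)(0.283)² = 0.7064 kg·m².
Taking A's sense as positive: L = (0.9889)(18.1) − (0.7064)(58.3) = -23.28 kg·m²·rad/s.
Combined I = 0.9889 + 0.7064 = 1.695 kg·m².
ω_f = L / I = -23.28 / 1.695 = -13.73 rad/s.
KE_i = ½ΣIω² = 1362 J; KE_f = ½(1.695)(13.73)² = 159.9 J.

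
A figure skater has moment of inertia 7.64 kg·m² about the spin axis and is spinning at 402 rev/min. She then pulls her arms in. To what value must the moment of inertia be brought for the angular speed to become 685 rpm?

No external torque acts about the spin axis, so angular momentum is conserved.
I₂ = I₁ω₁ / ω₂ = (7.64)(402) / (685) = 4.484 kg·m².

I₂ ≈ 4.48 kg·m²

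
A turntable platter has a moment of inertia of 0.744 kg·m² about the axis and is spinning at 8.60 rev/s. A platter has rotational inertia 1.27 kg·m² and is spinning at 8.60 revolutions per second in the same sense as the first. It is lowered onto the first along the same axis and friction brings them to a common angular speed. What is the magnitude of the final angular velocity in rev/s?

|ω_f| ≈ 8.60 rev/s

No external torque acts about the common axis, so total angular momentum is conserved.
Taking A's sense as positive: L = (0.7440)(8.60) + (1.270)(8.60) = 17.32 kg·m²·rev/s.
Combined I = 0.7440 + 1.270 = 2.014 kg·m².
ω_f = L / I = 17.32 / 2.014 = 8.600 rev/s.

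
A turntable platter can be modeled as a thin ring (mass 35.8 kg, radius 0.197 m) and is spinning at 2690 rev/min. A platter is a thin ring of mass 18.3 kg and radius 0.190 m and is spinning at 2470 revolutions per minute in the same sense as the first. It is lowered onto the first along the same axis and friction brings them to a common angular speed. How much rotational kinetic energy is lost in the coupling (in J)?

ΔKE lost ≈ 119 J

No external torque acts about the common axis, so total angular momentum is conserved.
Moments of inertia: I_A = (35.8)(0.197)² = 1.389 kg·m²; I_B = (18.3)(0.190)² = 0.6606 kg·m².
Taking A's sense as positive: L = (1.389)(2690) + (0.6606)(2470) = 5369 kg·m²·rpm.
Combined I = 1.389 + 0.6606 = 2.050 kg·m².
ω_f = L / I = 5369 / 2.050 = 2619 rpm.
KE_i = ½ΣIω² = 77220 J; KE_f = ½(2.050)(274.3)² = 77110 J.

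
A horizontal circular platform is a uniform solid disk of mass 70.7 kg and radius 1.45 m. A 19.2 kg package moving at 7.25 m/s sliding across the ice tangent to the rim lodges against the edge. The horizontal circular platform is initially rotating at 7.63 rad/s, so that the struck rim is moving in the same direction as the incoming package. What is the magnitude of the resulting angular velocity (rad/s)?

The axle reaction passes through the central axle and exerts no torque about it; angular momentum about the central axle is conserved through the impact.
I_p = ½(70.7)(1.45)² = 74.32 kg·m². Taking the sense of the package's angular momentum as positive, L_{package} = m v R = (19.2)(7.25)(1.45) = 201.8 kg·m²/s.
L_i = +I_p ω_p + m v R = +(74.32)(7.63) + 201.8 = 768.9 kg·m²/s.
After sticking, I_f = I_p + m R² = 74.32 + (19.2)(1.45)² = 114.7 kg·m².
ω_f = L_i / I_f = 768.9 / 114.7 = 6.704 rad/s.

|ω_f| ≈ 6.70 rad/s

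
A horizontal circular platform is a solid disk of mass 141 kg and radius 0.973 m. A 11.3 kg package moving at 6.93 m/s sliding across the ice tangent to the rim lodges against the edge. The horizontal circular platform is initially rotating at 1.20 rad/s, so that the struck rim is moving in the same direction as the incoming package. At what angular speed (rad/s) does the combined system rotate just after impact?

|ω_f| ≈ 2.02 rad/s

The axle reaction passes through the central axle and exerts no torque about it; angular momentum about the central axle is conserved through the impact.
I_p = ½(141)(0.973)² = 66.74 kg·m². Taking the sense of the package's angular momentum as positive, L_{package} = m v R = (11.3)(6.93)(0.973) = 76.19 kg·m²/s.
L_i = +I_p ω_p + m v R = +(66.74)(1.20) + 76.19 = 156.3 kg·m²/s.
After sticking, I_f = I_p + m R² = 66.74 + (11.3)(0.973)² = 77.44 kg·m².
ω_f = L_i / I_f = 156.3 / 77.44 = 2.018 rad/s.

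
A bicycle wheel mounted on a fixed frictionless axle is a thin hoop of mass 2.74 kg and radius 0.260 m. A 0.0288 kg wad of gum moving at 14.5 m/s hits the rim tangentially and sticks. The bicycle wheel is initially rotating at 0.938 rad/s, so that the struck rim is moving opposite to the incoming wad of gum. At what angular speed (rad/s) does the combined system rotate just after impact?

|ω_f| ≈ 0.348 rad/s

About the axle the impulsive forces during the collision are internal, so angular momentum about that axis is conserved.
I_p = (2.74)(0.260)² = 0.1852 kg·m². Taking the sense of the wad of gum's angular momentum as positive, L_{wad} = m v R = (0.0288)(14.5)(0.260) = 0.1086 kg·m²/s.
L_i = −I_p ω_p + m v R = −(0.1852)(0.938) + 0.1086 = -0.06516 kg·m²/s.
After sticking, I_f = I_p + m R² = 0.1852 + (0.0288)(0.260)² = 0.1872 kg·m².
ω_f = L_i / I_f = -0.06516 / 0.1872 = -0.3482 rad/s.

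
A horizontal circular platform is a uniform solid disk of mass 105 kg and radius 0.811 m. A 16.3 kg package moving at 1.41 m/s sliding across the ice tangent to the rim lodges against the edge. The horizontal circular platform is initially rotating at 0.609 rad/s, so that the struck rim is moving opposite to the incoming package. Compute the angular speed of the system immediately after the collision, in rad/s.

About the central axle the impulsive forces during the collision are internal, so angular momentum about that axis is conserved.
I_p = ½(105)(0.811)² = 34.53 kg·m². Taking the sense of the package's angular momentum as positive, L_{package} = m v R = (16.3)(1.41)(0.811) = 18.64 kg·m²/s.
L_i = −I_p ω_p + m v R = −(34.53)(0.609) + 18.64 = -2.390 kg·m²/s.
After sticking, I_f = I_p + m R² = 34.53 + (16.3)(0.811)² = 45.25 kg·m².
ω_f = L_i / I_f = -2.390 / 45.25 = -0.05281 rad/s.

|ω_f| ≈ 0.0528 rad/s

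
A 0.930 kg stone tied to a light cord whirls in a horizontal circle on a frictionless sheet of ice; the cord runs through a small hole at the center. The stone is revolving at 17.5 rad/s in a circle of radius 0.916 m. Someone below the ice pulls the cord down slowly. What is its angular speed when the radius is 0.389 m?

ω₂ ≈ 97.0 rad/s

The constraining force is radial, so m r² ω about the center is conserved.
ω₂ = ω₁ (r₁/r₂)² = (17.5)(0.916/0.389)² = 97.04 rad/s.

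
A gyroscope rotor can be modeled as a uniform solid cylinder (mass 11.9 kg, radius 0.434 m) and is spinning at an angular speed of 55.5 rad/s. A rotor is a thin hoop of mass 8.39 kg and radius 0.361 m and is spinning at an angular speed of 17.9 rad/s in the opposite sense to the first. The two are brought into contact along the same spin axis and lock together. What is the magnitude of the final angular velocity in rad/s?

No external torque acts about the common axis, so total angular momentum is conserved.
Moments of inertia: I_A = ½(11.9)(0.434)² = 1.121 kg·m²; I_B = (8.39)(0.361)² = 1.093 kg·m².
Taking A's sense as positive: L = (1.121)(55.5) − (1.093)(17.9) = 42.63 kg·m²·rad/s.
Combined I = 1.121 + 1.093 = 2.214 kg·m².
ω_f = L / I = 42.63 / 2.214 = 19.25 rad/s.

|ω_f| ≈ 19.3 rad/s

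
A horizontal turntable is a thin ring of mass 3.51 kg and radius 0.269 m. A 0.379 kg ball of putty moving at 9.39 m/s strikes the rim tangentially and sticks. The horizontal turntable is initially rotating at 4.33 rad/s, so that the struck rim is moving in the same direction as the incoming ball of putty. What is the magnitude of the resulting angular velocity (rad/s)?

|ω_f| ≈ 7.31 rad/s

About the axle the impulsive forces during the collision are internal, so angular momentum about that axis is conserved.
I_p = (3.51)(0.269)² = 0.2540 kg·m². Taking the sense of the ball of putty's angular momentum as positive, L_{ball} = m v R = (0.379)(9.39)(0.269) = 0.9573 kg·m²/s.
L_i = +I_p ω_p + m v R = +(0.2540)(4.33) + 0.9573 = 2.057 kg·m²/s.
After sticking, I_f = I_p + m R² = 0.2540 + (0.379)(0.269)² = 0.2814 kg·m².
ω_f = L_i / I_f = 2.057 / 0.2814 = 7.310 rad/s.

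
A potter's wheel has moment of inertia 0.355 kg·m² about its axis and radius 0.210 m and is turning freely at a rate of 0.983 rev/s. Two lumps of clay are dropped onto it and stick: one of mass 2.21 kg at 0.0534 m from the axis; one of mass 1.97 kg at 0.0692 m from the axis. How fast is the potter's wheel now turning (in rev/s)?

ω_f ≈ 0.941 rev/s

The added mass arrives with no angular momentum about the axis, and any external torque about the axis is negligible, so the system's angular momentum is conserved.
Added inertia Σmr² = (2.21)(0.0534)² + (1.97)(0.0692)² = 0.01574 kg·m²; I_f = 0.3550 + 0.01574 = 0.3707 kg·m².
ω_f = I_p ω_i / I_f = (0.3550)(0.983) / 0.3707 = 0.9413 rev/s.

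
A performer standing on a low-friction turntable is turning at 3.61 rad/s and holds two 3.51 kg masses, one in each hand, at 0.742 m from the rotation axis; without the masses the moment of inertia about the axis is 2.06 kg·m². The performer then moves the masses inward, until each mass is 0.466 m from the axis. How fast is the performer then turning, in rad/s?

No external torque acts about the spin axis, so angular momentum is conserved.
I₁ = 2.06 + 2(3.51)(0.742)² = 5.925 kg·m²; I₂ = 2.06 + 2(3.51)(0.466)² = 3.584 kg·m².
ω₂ = I₁ω₁ / I₂ = (5.925)(3.61 rad/s) / (3.584) = 5.967 rad/s.

ω₂ ≈ 5.97 rad/s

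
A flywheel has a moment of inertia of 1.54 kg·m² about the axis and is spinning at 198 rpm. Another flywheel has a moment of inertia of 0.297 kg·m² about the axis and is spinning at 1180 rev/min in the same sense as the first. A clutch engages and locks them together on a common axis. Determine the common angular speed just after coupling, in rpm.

The coupling torques are internal; angular momentum about the shared axis is conserved.
Taking A's sense as positive: L = (1.540)(198) + (0.2970)(1180) = 655.4 kg·m²·rpm.
Combined I = 1.540 + 0.2970 = 1.837 kg·m².
ω_f = L / I = 655.4 / 1.837 = 356.8 rpm.

|ω_f| ≈ 357 rpm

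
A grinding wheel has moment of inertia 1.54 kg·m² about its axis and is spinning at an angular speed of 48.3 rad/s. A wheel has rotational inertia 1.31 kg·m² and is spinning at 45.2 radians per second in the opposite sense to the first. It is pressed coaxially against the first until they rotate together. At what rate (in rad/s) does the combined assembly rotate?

The coupling torques are internal; angular momentum about the shared axis is conserved.
Taking A's sense as positive: L = (1.540)(48.3) − (1.310)(45.2) = 15.17 kg·m²·rad/s.
Combined I = 1.540 + 1.310 = 2.850 kg·m².
ω_f = L / I = 15.17 / 2.850 = 5.323 rad/s.

|ω_f| ≈ 5.32 rad/s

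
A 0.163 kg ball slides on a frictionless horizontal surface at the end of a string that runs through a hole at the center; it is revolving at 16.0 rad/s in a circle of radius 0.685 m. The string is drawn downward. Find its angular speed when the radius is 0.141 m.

The constraining force is radial, so m r² ω about the center is conserved.
ω₂ = ω₁ (r₁/r₂)² = (16.0)(0.685/0.141)² = 377.6 rad/s.

ω₂ ≈ 378 rad/s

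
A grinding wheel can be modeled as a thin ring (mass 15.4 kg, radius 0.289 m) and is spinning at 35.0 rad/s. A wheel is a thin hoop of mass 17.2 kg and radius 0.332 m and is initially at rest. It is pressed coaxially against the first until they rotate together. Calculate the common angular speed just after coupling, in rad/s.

|ω_f| ≈ 14.1 rad/s

No external torque acts about the common axis, so total angular momentum is conserved.
Moments of inertia: I_A = (15.4)(0.289)² = 1.286 kg·m²; I_B = (17.2)(0.332)² = 1.896 kg·m².
Taking A's sense as positive: L = (1.286)(35.0) = 45.02 kg·m²·rad/s.
Combined I = 1.286 + 1.896 = 3.182 kg·m².
ω_f = L / I = 45.02 / 3.182 = 14.15 rad/s.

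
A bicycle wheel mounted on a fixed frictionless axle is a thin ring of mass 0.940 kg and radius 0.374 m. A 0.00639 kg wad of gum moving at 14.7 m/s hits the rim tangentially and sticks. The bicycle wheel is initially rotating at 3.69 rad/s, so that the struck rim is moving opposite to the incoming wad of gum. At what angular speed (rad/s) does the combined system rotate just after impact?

|ω_f| ≈ 3.40 rad/s

The axle reaction passes through the axle and exerts no torque about it; angular momentum about the axle is conserved through the impact.
I_p = (0.940)(0.374)² = 0.1315 kg·m². Taking the sense of the wad of gum's angular momentum as positive, L_{wad} = m v R = (0.00639)(14.7)(0.374) = 0.03513 kg·m²/s.
L_i = −I_p ω_p + m v R = −(0.1315)(3.69) + 0.03513 = -0.4500 kg·m²/s.
After sticking, I_f = I_p + m R² = 0.1315 + (0.00639)(0.374)² = 0.1324 kg·m².
ω_f = L_i / I_f = -0.4500 / 0.1324 = -3.400 rad/s.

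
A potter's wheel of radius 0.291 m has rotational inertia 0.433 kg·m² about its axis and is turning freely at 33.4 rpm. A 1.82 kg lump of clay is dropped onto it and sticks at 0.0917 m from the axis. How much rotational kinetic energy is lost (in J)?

No external torque acts about the axis; L_before = L_after.
Added inertia Σmr² = (1.82)(0.0917)² = 0.01530 kg·m²; I_f = 0.4330 + 0.01530 = 0.4483 kg·m².
ω_f = I_p ω_i / I_f = (0.4330)(33.4) / 0.4483 = 32.26 rpm.
KE_i = ½(0.4330)(3.498 rad/s)² = 2.649 J; KE_f = ½(0.4483)(3.378)² = 2.558 J.

energy lost ≈ 0.0904 J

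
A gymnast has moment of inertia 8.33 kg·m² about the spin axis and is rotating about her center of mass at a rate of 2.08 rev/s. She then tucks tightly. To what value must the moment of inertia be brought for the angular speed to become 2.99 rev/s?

I₂ ≈ 5.79 kg·m²

Angular momentum about the spin axis is conserved since the torque about it is zero.
I₂ = I₁ω₁ / ω₂ = (8.33)(2.08) / (2.99) = 5.795 kg·m².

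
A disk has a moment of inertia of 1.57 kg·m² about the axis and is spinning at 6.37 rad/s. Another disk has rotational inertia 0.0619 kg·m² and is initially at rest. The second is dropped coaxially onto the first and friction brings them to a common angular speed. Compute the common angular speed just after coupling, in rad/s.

|ω_f| ≈ 6.13 rad/s

The coupling torques are internal; angular momentum about the shared axis is conserved.
Taking A's sense as positive: L = (1.570)(6.37) = 10.00 kg·m²·rad/s.
Combined I = 1.570 + 0.06190 = 1.632 kg·m².
ω_f = L / I = 10.00 / 1.632 = 6.128 rad/s.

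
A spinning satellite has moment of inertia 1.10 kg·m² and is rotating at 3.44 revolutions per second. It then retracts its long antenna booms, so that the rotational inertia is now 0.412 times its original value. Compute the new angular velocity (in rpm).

Angular momentum about the spin axis is conserved since the torque about it is zero.
I₂ = 0.412 × 1.10 = 0.4532 kg·m².
ω₂ = I₁ω₁ / I₂ = (1.100)(3.44 rev/s) / (0.4532) = 8.350 rev/s = 501.0 rpm.

ω₂ ≈ 501 rpm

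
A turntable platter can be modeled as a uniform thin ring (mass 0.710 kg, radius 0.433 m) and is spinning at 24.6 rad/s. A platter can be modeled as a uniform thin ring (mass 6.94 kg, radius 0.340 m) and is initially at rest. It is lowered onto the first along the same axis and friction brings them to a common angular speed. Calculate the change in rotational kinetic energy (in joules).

The coupling torques are internal; angular momentum about the shared axis is conserved.
Moments of inertia: I_A = (0.710)(0.433)² = 0.1331 kg·m²; I_B = (6.94)(0.340)² = 0.8023 kg·m².
Taking A's sense as positive: L = (0.1331)(24.6) = 3.275 kg·m²·rad/s.
Combined I = 0.1331 + 0.8023 = 0.9354 kg·m².
ω_f = L / I = 3.275 / 0.9354 = 3.501 rad/s.
KE_i = ½ΣIω² = 40.28 J; KE_f = ½(0.9354)(3.501)² = 5.732 J.

ΔKE ≈ -34.5 J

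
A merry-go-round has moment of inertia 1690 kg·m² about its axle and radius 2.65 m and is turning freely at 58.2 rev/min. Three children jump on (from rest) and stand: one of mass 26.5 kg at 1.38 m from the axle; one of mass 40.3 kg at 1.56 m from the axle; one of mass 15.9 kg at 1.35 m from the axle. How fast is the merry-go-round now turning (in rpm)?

No external torque acts about the axle; L_before = L_after.
Added inertia Σmr² = (26.5)(1.38)² + (40.3)(1.56)² + (15.9)(1.35)² = 177.5 kg·m²; I_f = 1690 + 177.5 = 1868 kg·m².
ω_f = I_p ω_i / I_f = (1690)(58.2) / 1868 = 52.67 rpm.

ω_f ≈ 52.7 rpm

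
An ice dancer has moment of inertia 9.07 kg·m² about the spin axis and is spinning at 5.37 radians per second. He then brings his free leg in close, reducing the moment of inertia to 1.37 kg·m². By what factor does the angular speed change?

Angular momentum about the spin axis is conserved since the torque about it is zero.
ω₂/ω₁ = I₁/I₂ = 9.070 / 1.370 = 6.620.

ω₂/ω₁ ≈ 6.62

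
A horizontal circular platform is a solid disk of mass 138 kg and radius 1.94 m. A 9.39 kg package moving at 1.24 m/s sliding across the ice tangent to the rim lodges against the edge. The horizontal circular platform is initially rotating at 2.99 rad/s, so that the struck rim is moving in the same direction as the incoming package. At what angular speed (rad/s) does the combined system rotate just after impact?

|ω_f| ≈ 2.71 rad/s

The axle reaction passes through the central axle and exerts no torque about it; angular momentum about the central axle is conserved through the impact.
I_p = ½(138)(1.94)² = 259.7 kg·m². Taking the sense of the package's angular momentum as positive, L_{package} = m v R = (9.39)(1.24)(1.94) = 22.59 kg·m²/s.
L_i = +I_p ω_p + m v R = +(259.7)(2.99) + 22.59 = 799.1 kg·m²/s.
After sticking, I_f = I_p + m R² = 259.7 + (9.39)(1.94)² = 295.0 kg·m².
ω_f = L_i / I_f = 799.1 / 295.0 = 2.708 rad/s.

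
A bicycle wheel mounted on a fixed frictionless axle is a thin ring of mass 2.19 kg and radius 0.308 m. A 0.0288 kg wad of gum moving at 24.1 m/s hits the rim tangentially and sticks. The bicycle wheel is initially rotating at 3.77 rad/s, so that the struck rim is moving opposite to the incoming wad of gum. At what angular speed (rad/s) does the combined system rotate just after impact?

The axle reaction passes through the axle and exerts no torque about it; angular momentum about the axle is conserved through the impact.
I_p = (2.19)(0.308)² = 0.2078 kg·m². Taking the sense of the wad of gum's angular momentum as positive, L_{wad} = m v R = (0.0288)(24.1)(0.308) = 0.2138 kg·m²/s.
L_i = −I_p ω_p + m v R = −(0.2078)(3.77) + 0.2138 = -0.5694 kg·m²/s.
After sticking, I_f = I_p + m R² = 0.2078 + (0.0288)(0.308)² = 0.2105 kg·m².
ω_f = L_i / I_f = -0.5694 / 0.2105 = -2.705 rad/s.

|ω_f| ≈ 2.71 rad/s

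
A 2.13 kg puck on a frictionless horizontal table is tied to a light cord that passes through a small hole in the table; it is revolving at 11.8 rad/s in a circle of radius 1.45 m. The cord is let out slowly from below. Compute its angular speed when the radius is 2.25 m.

The constraining force is radial, so m r² ω about the center is conserved.
ω₂ = ω₁ (r₁/r₂)² = (11.8)(1.45/2.25)² = 4.901 rad/s.

ω₂ ≈ 4.90 rad/s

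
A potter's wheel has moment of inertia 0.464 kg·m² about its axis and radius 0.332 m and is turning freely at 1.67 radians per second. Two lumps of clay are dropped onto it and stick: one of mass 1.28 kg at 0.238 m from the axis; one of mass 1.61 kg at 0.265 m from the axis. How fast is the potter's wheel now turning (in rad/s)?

ω_f ≈ 1.19 rad/s

No external torque acts about the axis; L_before = L_after.
Added inertia Σmr² = (1.28)(0.238)² + (1.61)(0.265)² = 0.1856 kg·m²; I_f = 0.4640 + 0.1856 = 0.6496 kg·m².
ω_f = I_p ω_i / I_f = (0.4640)(1.67) / 0.6496 = 1.193 rad/s.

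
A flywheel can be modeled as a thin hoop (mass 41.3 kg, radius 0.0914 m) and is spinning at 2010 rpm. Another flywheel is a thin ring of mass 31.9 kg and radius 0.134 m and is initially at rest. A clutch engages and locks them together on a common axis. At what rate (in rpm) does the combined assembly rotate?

|ω_f| ≈ 756 rpm

No external torque acts about the common axis, so total angular momentum is conserved.
Moments of inertia: I_A = (41.3)(0.0914)² = 0.3450 kg·m²; I_B = (31.9)(0.134)² = 0.5728 kg·m².
Taking A's sense as positive: L = (0.3450)(2010) = 693.5 kg·m²·rpm.
Combined I = 0.3450 + 0.5728 = 0.9178 kg·m².
ω_f = L / I = 693.5 / 0.9178 = 755.6 rpm.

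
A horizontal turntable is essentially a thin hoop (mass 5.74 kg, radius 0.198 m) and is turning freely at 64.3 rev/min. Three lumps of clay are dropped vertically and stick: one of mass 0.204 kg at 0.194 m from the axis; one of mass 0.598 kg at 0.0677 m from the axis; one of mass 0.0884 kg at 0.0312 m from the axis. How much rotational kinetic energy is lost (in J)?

No external torque acts about the axis; L_before = L_after.
I_p = (5.74)(0.198)² = 0.2250 kg·m².
Added inertia Σmr² = (0.204)(0.194)² + (0.598)(0.0677)² + (0.0884)(0.0312)² = 0.01050 kg·m²; I_f = 0.2250 + 0.01050 = 0.2355 kg·m².
ω_f = I_p ω_i / I_f = (0.2250)(64.3) / 0.2355 = 61.43 rpm.
KE_i = ½(0.2250)(6.733 rad/s)² = 5.101 J; KE_f = ½(0.2355)(6.433)² = 4.874 J.

energy lost ≈ 0.228 J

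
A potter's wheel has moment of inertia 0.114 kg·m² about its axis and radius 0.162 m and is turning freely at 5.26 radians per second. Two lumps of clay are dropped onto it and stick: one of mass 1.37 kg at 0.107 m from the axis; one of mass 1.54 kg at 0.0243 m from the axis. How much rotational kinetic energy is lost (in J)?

energy lost ≈ 0.200 J

No external torque acts about the axis; L_before = L_after.
Added inertia Σmr² = (1.37)(0.107)² + (1.54)(0.0243)² = 0.01659 kg·m²; I_f = 0.1140 + 0.01659 = 0.1306 kg·m².
ω_f = I_p ω_i / I_f = (0.1140)(5.26) / 0.1306 = 4.592 rad/s.
KE_i = ½(0.1140)(5.260 rad/s)² = 1.577 J; KE_f = ½(0.1306)(4.592)² = 1.377 J.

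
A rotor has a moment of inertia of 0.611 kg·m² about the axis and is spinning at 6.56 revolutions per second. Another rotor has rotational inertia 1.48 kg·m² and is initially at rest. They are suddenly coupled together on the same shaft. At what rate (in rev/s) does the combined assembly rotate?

The coupling torques are internal; angular momentum about the shared axis is conserved.
Taking A's sense as positive: L = (0.6110)(6.56) = 4.008 kg·m²·rev/s.
Combined I = 0.6110 + 1.480 = 2.091 kg·m².
ω_f = L / I = 4.008 / 2.091 = 1.917 rev/s.

|ω_f| ≈ 1.92 rev/s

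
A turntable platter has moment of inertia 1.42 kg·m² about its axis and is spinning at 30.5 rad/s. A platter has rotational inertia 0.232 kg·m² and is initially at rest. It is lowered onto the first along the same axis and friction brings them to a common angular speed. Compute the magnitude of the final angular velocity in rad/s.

No external torque acts about the common axis, so total angular momentum is conserved.
Taking A's sense as positive: L = (1.420)(30.5) = 43.31 kg·m²·rad/s.
Combined I = 1.420 + 0.2320 = 1.652 kg·m².
ω_f = L / I = 43.31 / 1.652 = 26.22 rad/s.

|ω_f| ≈ 26.2 rad/s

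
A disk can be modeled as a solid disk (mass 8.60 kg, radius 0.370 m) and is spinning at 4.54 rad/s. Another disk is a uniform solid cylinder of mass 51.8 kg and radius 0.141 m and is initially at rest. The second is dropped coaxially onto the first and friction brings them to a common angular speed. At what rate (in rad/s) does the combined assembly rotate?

The coupling torques are internal; angular momentum about the shared axis is conserved.
Moments of inertia: I_A = ½(8.60)(0.370)² = 0.5887 kg·m²; I_B = ½(51.8)(0.141)² = 0.5149 kg·m².
Taking A's sense as positive: L = (0.5887)(4.54) = 2.673 kg·m²·rad/s.
Combined I = 0.5887 + 0.5149 = 1.104 kg·m².
ω_f = L / I = 2.673 / 1.104 = 2.422 rad/s.

|ω_f| ≈ 2.42 rad/s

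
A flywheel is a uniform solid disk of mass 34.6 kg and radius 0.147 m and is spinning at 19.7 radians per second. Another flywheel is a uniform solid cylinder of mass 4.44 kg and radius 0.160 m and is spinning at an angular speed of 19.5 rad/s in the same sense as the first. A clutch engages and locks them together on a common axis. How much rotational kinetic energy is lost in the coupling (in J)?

ΔKE lost ≈ 0.000987 J

No external torque acts about the common axis, so total angular momentum is conserved.
Moments of inertia: I_A = ½(34.6)(0.147)² = 0.3738 kg·m²; I_B = ½(4.44)(0.160)² = 0.05683 kg·m².
Taking A's sense as positive: L = (0.3738)(19.7) + (0.05683)(19.5) = 8.473 kg·m²·rad/s.
Combined I = 0.3738 + 0.05683 = 0.4307 kg·m².
ω_f = L / I = 8.473 / 0.4307 = 19.67 rad/s.
KE_i = ½ΣIω² = 83.35 J; KE_f = ½(0.4307)(19.67)² = 83.35 J.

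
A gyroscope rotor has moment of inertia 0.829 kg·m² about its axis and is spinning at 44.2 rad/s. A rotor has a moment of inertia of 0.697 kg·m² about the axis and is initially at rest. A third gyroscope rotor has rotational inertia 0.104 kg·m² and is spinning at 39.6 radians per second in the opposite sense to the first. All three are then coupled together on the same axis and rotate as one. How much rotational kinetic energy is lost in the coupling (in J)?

ΔKE lost ≈ 567 J

The coupling torques are internal; angular momentum about the shared axis is conserved.
Taking A's sense as positive: L = (0.8290)(44.2) − (0.1040)(39.6) = 32.52 kg·m²·rad/s.
Combined I = 0.8290 + 0.6970 + 0.1040 = 1.630 kg·m².
ω_f = L / I = 32.52 / 1.630 = 19.95 rad/s.
KE_i = ½ΣIω² = 891.3 J; KE_f = ½(1.630)(19.95)² = 324.5 J.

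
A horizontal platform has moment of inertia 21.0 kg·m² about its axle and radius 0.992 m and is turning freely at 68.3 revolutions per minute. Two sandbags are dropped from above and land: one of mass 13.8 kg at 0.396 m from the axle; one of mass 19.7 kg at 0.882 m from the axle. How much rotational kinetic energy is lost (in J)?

The added mass arrives with no angular momentum about the axle, and any external torque about the axle is negligible, so the system's angular momentum is conserved.
Added inertia Σmr² = (13.8)(0.396)² + (19.7)(0.882)² = 17.49 kg·m²; I_f = 21.00 + 17.49 = 38.49 kg·m².
ω_f = I_p ω_i / I_f = (21.00)(68.3) / 38.49 = 37.27 rpm.
KE_i = ½(21.00)(7.152 rad/s)² = 537.1 J; KE_f = ½(38.49)(3.902)² = 293.1 J.

energy lost ≈ 244 J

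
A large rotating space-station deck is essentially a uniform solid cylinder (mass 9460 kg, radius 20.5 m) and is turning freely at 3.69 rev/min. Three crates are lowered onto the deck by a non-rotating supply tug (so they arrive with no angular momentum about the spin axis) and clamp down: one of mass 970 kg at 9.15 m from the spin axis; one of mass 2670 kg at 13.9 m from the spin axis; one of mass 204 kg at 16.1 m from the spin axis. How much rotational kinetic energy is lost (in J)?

The added mass arrives with no angular momentum about the spin axis, and any external torque about the spin axis is negligible, so the system's angular momentum is conserved.
I_p = ½(9460)(20.5)² = 1.988e+06 kg·m².
Added inertia Σmr² = (970)(9.15)² + (2670)(13.9)² + (204)(16.1)² = 6.500e+05 kg·m²; I_f = 1.988e+06 + 6.500e+05 = 2.638e+06 kg·m².
ω_f = I_p ω_i / I_f = (1.988e+06)(3.69) / 2.638e+06 = 2.781 rpm.
KE_i = ½(1.988e+06)(0.3864 rad/s)² = 1.484e+05 J; KE_f = ½(2.638e+06)(0.2912)² = 1.118e+05 J.

energy lost ≈ 36600 J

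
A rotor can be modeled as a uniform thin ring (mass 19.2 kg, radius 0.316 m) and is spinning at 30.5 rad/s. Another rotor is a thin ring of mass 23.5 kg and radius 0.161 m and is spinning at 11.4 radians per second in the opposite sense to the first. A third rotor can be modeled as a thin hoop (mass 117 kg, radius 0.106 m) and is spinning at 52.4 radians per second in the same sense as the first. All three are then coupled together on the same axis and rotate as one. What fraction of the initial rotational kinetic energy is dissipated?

No external torque acts about the common axis, so total angular momentum is conserved.
Moments of inertia: I_A = (19.2)(0.316)² = 1.917 kg·m²; I_B = (23.5)(0.161)² = 0.6091 kg·m²; I_C = (117)(0.106)² = 1.315 kg·m².
Taking A's sense as positive: L = (1.917)(30.5) − (0.6091)(11.4) + (1.315)(52.4) = 120.4 kg·m²·rad/s.
Combined I = 1.917 + 0.6091 + 1.315 = 3.841 kg·m².
ω_f = L / I = 120.4 / 3.841 = 31.35 rad/s.
KE_i = ½ΣIω² = 2736 J; KE_f = ½(3.841)(31.35)² = 1888 J.
Fraction dissipated = (KE_i − KE_f)/KE_i = 0.3101.

fraction ≈ 0.310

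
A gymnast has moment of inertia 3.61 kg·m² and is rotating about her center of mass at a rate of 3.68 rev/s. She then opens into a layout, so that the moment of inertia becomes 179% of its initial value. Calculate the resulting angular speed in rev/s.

ω₂ ≈ 2.06 rev/s

Angular momentum about the spin axis is conserved since the torque about it is zero.
I₂ = 1.79 × 3.61 = 6.462 kg·m².
ω₂ = I₁ω₁ / I₂ = (3.610)(3.68 rev/s) / (6.462) = 2.056 rev/s.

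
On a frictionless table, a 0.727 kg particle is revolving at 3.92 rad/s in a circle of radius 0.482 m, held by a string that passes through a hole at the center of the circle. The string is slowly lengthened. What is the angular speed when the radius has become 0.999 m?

ω₂ ≈ 0.913 rad/s

The constraining force is radial, so m r² ω about the center is conserved.
ω₂ = ω₁ (r₁/r₂)² = (3.92)(0.482/0.999)² = 0.9125 rad/s.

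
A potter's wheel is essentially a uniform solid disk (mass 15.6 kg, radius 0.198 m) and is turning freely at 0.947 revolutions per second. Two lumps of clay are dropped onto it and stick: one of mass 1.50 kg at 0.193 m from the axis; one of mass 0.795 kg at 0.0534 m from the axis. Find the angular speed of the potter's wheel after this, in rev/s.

ω_f ≈ 0.796 rev/s

No external torque acts about the axis; L_before = L_after.
I_p = ½(15.6)(0.198)² = 0.3058 kg·m².
Added inertia Σmr² = (1.50)(0.193)² + (0.795)(0.0534)² = 0.05814 kg·m²; I_f = 0.3058 + 0.05814 = 0.3639 kg·m².
ω_f = I_p ω_i / I_f = (0.3058)(0.947) / 0.3639 = 0.7957 rev/s.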